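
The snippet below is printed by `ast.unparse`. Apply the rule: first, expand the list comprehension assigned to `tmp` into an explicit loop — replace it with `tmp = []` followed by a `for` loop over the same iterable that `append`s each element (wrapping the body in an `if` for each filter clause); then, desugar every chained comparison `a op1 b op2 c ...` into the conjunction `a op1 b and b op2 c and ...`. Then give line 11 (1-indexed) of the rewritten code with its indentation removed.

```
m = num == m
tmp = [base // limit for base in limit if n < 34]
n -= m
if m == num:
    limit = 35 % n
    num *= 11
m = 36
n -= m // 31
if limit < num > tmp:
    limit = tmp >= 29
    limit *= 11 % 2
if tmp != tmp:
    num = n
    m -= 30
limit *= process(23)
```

n -= m // 31

Transformed code:
m = num == m
tmp = []
for base in limit:
    if n < 34:
        tmp.append(base // limit)
n -= m
if m == num:
    limit = 35 % n
    num *= 11
m = 36
n -= m // 31
if limit < num and num > tmp:
    limit = tmp >= 29
    limit *= 11 % 2
if tmp != tmp:
    num = n
    m -= 30
limit *= process(23)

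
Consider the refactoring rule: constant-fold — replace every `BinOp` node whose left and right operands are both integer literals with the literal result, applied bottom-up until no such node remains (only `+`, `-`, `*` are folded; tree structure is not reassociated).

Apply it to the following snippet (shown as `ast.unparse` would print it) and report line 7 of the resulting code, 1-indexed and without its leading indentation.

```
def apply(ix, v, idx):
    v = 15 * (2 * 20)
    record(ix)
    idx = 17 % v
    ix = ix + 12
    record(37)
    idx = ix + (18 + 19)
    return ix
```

idx = ix + 37

Transformed code:
def apply(ix, v, idx):
    v = 600
    record(ix)
    idx = 17 % v
    ix = ix + 12
    record(37)
    idx = ix + 37
    return ix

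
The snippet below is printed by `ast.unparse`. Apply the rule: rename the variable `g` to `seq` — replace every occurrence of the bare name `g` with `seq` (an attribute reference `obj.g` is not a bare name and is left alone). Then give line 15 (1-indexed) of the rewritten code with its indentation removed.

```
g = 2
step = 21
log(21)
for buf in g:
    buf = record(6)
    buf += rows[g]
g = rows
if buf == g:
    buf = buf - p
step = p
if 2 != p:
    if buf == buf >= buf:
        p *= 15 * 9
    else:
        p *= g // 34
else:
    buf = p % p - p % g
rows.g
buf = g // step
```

p *= seq // 34

Transformed code:
seq = 2
step = 21
log(21)
for buf in seq:
    buf = record(6)
    buf += rows[seq]
seq = rows
if buf == seq:
    buf = buf - p
step = p
if 2 != p:
    if buf == buf >= buf:
        p *= 15 * 9
    else:
        p *= seq // 34
else:
    buf = p % p - p % seq
rows.g
buf = seq // step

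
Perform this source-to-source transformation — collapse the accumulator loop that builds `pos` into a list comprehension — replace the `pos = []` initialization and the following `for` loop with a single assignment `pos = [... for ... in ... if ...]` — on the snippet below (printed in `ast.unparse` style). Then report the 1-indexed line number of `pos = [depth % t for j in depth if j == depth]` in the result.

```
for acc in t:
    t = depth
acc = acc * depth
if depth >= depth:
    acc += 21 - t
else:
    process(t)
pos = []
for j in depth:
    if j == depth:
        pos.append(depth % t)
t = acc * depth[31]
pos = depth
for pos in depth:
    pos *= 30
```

Transformed code:
for acc in t:
    t = depth
acc = acc * depth
if depth >= depth:
    acc += 21 - t
else:
    process(t)
pos = [depth % t for j in depth if j == depth]
t = acc * depth[31]
pos = depth
for pos in depth:
    pos *= 30

8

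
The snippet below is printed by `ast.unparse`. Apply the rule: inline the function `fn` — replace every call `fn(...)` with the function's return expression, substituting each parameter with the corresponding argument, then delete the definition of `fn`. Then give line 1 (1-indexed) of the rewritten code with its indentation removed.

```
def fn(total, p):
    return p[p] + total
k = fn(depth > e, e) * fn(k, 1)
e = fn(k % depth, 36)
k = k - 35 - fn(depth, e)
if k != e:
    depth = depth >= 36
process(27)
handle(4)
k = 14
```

k = (e[e] + (depth > e)) * (1[1] + k)

Transformed code:
k = (e[e] + (depth > e)) * (1[1] + k)
e = 36[36] + k % depth
k = k - 35 - (e[e] + depth)
if k != e:
    depth = depth >= 36
process(27)
handle(4)
k = 14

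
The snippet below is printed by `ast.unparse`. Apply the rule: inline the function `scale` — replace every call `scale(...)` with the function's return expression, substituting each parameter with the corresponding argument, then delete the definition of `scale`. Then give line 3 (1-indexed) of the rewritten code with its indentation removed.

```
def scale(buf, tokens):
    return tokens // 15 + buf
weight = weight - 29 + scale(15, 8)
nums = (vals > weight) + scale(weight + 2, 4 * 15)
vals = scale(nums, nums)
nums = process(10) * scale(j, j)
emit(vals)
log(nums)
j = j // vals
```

Transformed code:
weight = weight - 29 + (8 // 15 + 15)
nums = (vals > weight) + (4 * 15 // 15 + (weight + 2))
vals = nums // 15 + nums
nums = process(10) * (j // 15 + j)
emit(vals)
log(nums)
j = j // vals

vals = nums // 15 + nums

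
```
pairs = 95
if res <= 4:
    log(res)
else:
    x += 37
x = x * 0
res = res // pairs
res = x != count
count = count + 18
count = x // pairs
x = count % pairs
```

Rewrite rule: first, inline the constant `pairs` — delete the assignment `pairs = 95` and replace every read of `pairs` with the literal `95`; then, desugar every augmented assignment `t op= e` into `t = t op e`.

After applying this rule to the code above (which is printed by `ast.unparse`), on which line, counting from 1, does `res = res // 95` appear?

Transformed code:
if res <= 4:
    log(res)
else:
    x = x + 37
x = x * 0
res = res // 95
res = x != count
count = count + 18
count = x // 95
x = count % 95

6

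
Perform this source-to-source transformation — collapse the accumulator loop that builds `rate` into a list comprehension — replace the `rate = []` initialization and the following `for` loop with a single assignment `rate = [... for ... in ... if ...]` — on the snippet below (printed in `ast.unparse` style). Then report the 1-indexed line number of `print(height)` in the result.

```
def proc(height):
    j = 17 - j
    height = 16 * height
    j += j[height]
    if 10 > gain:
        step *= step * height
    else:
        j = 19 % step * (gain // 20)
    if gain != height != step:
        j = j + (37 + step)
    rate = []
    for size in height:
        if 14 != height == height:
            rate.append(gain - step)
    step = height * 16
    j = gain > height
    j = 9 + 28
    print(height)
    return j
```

Transformed code:
def proc(height):
    j = 17 - j
    height = 16 * height
    j += j[height]
    if 10 > gain:
        step *= step * height
    else:
        j = 19 % step * (gain // 20)
    if gain != height != step:
        j = j + (37 + step)
    rate = [gain - step for size in height if 14 != height == height]
    step = height * 16
    j = gain > height
    j = 9 + 28
    print(height)
    return j

15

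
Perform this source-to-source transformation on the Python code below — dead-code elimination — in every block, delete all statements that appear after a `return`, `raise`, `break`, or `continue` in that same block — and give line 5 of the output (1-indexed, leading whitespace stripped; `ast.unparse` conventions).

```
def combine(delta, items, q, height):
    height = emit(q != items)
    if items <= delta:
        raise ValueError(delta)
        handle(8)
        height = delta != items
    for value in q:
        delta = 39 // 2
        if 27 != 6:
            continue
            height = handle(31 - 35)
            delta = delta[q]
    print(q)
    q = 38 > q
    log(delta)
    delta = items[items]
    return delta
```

Transformed code:
def combine(delta, items, q, height):
    height = emit(q != items)
    if items <= delta:
        raise ValueError(delta)
    for value in q:
        delta = 39 // 2
        if 27 != 6:
            continue
    print(q)
    q = 38 > q
    log(delta)
    delta = items[items]
    return delta

for value in q:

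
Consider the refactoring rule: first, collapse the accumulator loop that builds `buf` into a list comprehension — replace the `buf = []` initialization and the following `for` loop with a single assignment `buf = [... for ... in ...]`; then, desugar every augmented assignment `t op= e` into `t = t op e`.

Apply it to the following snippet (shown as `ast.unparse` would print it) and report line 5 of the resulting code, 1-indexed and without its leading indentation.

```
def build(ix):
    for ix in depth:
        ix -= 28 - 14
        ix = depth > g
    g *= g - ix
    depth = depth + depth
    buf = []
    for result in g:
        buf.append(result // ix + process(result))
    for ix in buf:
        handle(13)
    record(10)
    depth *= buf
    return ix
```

g = g * (g - ix)

Transformed code:
def build(ix):
    for ix in depth:
        ix = ix - (28 - 14)
        ix = depth > g
    g = g * (g - ix)
    depth = depth + depth
    buf = [result // ix + process(result) for result in g]
    for ix in buf:
        handle(13)
    record(10)
    depth = depth * buf
    return ix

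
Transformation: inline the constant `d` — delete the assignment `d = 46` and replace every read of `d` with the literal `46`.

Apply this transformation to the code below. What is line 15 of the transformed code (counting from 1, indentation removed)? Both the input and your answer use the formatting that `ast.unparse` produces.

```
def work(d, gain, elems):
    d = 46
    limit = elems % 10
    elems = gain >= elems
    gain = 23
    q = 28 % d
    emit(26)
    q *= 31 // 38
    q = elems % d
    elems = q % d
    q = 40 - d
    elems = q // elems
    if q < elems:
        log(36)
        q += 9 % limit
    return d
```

Transformed code:
def work(d, gain, elems):
    limit = elems % 10
    elems = gain >= elems
    gain = 23
    q = 28 % 46
    emit(26)
    q *= 31 // 38
    q = elems % 46
    elems = q % 46
    q = 40 - 46
    elems = q // elems
    if q < elems:
        log(36)
        q += 9 % limit
    return 46

return 46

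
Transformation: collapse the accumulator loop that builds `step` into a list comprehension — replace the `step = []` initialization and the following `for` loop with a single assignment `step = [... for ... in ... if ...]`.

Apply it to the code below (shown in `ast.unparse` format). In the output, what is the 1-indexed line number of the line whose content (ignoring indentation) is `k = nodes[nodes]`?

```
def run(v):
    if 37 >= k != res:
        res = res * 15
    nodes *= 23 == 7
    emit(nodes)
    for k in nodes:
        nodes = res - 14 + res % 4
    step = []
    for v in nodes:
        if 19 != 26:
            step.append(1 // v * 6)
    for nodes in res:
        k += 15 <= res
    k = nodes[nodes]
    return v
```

Transformed code:
def run(v):
    if 37 >= k != res:
        res = res * 15
    nodes *= 23 == 7
    emit(nodes)
    for k in nodes:
        nodes = res - 14 + res % 4
    step = [1 // v * 6 for v in nodes if 19 != 26]
    for nodes in res:
        k += 15 <= res
    k = nodes[nodes]
    return v

11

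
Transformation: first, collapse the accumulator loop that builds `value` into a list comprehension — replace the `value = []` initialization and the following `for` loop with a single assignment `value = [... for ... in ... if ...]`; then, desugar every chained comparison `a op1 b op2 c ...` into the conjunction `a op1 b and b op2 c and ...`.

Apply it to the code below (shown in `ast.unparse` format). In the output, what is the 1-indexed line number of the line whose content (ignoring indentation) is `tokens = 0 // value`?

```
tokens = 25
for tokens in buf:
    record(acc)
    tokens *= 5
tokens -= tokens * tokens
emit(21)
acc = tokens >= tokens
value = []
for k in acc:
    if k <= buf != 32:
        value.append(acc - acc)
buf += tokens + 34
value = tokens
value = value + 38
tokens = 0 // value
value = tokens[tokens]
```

Transformed code:
tokens = 25
for tokens in buf:
    record(acc)
    tokens *= 5
tokens -= tokens * tokens
emit(21)
acc = tokens >= tokens
value = [acc - acc for k in acc if k <= buf and buf != 32]
buf += tokens + 34
value = tokens
value = value + 38
tokens = 0 // value
value = tokens[tokens]

12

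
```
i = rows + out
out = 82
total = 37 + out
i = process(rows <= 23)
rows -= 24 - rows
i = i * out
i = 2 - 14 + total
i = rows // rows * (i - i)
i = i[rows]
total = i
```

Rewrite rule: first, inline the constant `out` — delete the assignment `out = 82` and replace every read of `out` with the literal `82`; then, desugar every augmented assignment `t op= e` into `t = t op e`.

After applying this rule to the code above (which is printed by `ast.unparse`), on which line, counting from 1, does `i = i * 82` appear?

Transformed code:
i = rows + 82
total = 37 + 82
i = process(rows <= 23)
rows = rows - (24 - rows)
i = i * 82
i = 2 - 14 + total
i = rows // rows * (i - i)
i = i[rows]
total = i

5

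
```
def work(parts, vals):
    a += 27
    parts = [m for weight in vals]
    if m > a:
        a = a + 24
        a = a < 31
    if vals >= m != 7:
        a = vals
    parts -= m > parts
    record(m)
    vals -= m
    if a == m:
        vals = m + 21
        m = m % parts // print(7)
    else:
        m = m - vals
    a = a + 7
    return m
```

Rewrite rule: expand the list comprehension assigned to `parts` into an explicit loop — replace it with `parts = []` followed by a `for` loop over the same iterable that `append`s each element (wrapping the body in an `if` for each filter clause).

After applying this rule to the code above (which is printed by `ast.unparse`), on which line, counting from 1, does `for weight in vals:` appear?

Transformed code:
def work(parts, vals):
    a += 27
    parts = []
    for weight in vals:
        parts.append(m)
    if m > a:
        a = a + 24
        a = a < 31
    if vals >= m != 7:
        a = vals
    parts -= m > parts
    record(m)
    vals -= m
    if a == m:
        vals = m + 21
        m = m % parts // print(7)
    else:
        m = m - vals
    a = a + 7
    return m

4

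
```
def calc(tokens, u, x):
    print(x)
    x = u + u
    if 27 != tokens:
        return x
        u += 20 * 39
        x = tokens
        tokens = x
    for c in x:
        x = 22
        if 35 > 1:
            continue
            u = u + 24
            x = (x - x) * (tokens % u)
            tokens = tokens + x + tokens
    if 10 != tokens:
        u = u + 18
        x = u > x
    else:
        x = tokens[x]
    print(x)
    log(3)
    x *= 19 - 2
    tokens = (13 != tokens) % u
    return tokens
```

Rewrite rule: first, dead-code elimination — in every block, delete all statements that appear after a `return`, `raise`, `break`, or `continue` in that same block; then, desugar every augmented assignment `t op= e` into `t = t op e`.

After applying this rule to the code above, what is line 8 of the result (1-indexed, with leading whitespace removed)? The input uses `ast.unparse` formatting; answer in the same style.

if 35 > 1:

Transformed code:
def calc(tokens, u, x):
    print(x)
    x = u + u
    if 27 != tokens:
        return x
    for c in x:
        x = 22
        if 35 > 1:
            continue
    if 10 != tokens:
        u = u + 18
        x = u > x
    else:
        x = tokens[x]
    print(x)
    log(3)
    x = x * (19 - 2)
    tokens = (13 != tokens) % u
    return tokens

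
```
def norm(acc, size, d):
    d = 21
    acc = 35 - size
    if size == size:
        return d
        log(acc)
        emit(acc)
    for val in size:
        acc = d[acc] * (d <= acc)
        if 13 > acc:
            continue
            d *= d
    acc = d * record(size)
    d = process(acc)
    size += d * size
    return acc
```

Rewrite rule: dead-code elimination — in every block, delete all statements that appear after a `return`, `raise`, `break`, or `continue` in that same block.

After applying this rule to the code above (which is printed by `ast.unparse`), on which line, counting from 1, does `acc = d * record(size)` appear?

10

Transformed code:
def norm(acc, size, d):
    d = 21
    acc = 35 - size
    if size == size:
        return d
    for val in size:
        acc = d[acc] * (d <= acc)
        if 13 > acc:
            continue
    acc = d * record(size)
    d = process(acc)
    size += d * size
    return acc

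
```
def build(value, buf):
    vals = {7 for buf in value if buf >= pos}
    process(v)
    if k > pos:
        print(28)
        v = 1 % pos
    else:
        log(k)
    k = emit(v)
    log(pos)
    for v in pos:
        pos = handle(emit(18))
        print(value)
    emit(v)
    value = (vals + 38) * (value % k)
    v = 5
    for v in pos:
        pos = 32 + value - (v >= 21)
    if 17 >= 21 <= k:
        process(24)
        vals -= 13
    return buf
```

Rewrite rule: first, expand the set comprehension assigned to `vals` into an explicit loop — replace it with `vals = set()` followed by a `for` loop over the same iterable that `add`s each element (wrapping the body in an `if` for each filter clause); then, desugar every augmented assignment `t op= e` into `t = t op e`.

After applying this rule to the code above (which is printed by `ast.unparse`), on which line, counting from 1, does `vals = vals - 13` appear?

24

Transformed code:
def build(value, buf):
    vals = set()
    for buf in value:
        if buf >= pos:
            vals.add(7)
    process(v)
    if k > pos:
        print(28)
        v = 1 % pos
    else:
        log(k)
    k = emit(v)
    log(pos)
    for v in pos:
        pos = handle(emit(18))
        print(value)
    emit(v)
    value = (vals + 38) * (value % k)
    v = 5
    for v in pos:
        pos = 32 + value - (v >= 21)
    if 17 >= 21 <= k:
        process(24)
        vals = vals - 13
    return buf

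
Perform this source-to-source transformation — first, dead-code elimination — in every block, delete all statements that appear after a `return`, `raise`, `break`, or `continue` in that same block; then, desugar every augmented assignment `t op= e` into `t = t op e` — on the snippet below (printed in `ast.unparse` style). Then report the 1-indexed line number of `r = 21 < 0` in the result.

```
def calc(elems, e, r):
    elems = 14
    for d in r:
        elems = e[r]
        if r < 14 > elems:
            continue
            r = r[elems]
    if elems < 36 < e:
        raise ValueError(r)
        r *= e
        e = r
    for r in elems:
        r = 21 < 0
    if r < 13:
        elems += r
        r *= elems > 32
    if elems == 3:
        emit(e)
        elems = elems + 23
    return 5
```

Transformed code:
def calc(elems, e, r):
    elems = 14
    for d in r:
        elems = e[r]
        if r < 14 > elems:
            continue
    if elems < 36 < e:
        raise ValueError(r)
    for r in elems:
        r = 21 < 0
    if r < 13:
        elems = elems + r
        r = r * (elems > 32)
    if elems == 3:
        emit(e)
        elems = elems + 23
    return 5

10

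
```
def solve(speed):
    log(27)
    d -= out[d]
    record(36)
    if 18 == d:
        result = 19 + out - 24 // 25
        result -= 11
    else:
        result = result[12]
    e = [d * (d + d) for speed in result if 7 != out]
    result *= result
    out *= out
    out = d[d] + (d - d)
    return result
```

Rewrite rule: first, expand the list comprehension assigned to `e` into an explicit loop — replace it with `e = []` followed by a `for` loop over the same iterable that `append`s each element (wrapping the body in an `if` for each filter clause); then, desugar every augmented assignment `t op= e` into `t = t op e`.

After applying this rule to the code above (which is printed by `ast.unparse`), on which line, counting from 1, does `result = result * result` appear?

Transformed code:
def solve(speed):
    log(27)
    d = d - out[d]
    record(36)
    if 18 == d:
        result = 19 + out - 24 // 25
        result = result - 11
    else:
        result = result[12]
    e = []
    for speed in result:
        if 7 != out:
            e.append(d * (d + d))
    result = result * result
    out = out * out
    out = d[d] + (d - d)
    return result

14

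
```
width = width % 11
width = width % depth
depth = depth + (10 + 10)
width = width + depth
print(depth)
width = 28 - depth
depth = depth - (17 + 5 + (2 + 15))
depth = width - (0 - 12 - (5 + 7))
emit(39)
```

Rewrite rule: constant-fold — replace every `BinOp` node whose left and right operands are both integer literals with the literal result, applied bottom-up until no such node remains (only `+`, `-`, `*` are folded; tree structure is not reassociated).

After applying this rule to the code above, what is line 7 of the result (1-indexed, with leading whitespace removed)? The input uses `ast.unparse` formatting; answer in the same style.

Transformed code:
width = width % 11
width = width % depth
depth = depth + 20
width = width + depth
print(depth)
width = 28 - depth
depth = depth - 39
depth = width - -24
emit(39)

depth = depth - 39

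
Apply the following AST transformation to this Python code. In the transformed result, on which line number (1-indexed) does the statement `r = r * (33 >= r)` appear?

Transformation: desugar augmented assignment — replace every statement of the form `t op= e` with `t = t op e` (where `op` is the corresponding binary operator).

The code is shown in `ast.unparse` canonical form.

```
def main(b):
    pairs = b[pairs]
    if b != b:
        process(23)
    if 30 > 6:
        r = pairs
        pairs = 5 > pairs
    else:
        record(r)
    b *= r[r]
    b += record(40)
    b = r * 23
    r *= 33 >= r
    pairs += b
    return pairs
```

Transformed code:
def main(b):
    pairs = b[pairs]
    if b != b:
        process(23)
    if 30 > 6:
        r = pairs
        pairs = 5 > pairs
    else:
        record(r)
    b = b * r[r]
    b = b + record(40)
    b = r * 23
    r = r * (33 >= r)
    pairs = pairs + b
    return pairs

13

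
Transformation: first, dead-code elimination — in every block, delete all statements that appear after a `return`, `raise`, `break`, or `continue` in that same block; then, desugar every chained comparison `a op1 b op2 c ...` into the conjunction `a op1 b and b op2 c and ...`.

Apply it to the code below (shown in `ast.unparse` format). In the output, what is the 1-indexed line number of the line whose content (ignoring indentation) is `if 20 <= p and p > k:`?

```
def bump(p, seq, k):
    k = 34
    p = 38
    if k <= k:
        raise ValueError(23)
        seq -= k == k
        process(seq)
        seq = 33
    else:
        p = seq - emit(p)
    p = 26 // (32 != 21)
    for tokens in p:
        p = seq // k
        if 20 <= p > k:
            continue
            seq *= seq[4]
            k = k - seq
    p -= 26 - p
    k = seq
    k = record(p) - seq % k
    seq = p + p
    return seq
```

Transformed code:
def bump(p, seq, k):
    k = 34
    p = 38
    if k <= k:
        raise ValueError(23)
    else:
        p = seq - emit(p)
    p = 26 // (32 != 21)
    for tokens in p:
        p = seq // k
        if 20 <= p and p > k:
            continue
    p -= 26 - p
    k = seq
    k = record(p) - seq % k
    seq = p + p
    return seq

11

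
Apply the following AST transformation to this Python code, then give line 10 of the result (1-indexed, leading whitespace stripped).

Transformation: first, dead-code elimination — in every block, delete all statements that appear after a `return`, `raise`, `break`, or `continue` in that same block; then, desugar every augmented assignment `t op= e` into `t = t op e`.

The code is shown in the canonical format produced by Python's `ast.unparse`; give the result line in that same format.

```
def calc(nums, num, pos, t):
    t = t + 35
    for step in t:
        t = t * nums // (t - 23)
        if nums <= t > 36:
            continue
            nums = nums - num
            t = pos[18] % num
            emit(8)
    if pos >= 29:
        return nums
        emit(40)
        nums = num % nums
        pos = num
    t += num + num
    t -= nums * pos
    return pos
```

t = t - nums * pos

Transformed code:
def calc(nums, num, pos, t):
    t = t + 35
    for step in t:
        t = t * nums // (t - 23)
        if nums <= t > 36:
            continue
    if pos >= 29:
        return nums
    t = t + (num + num)
    t = t - nums * pos
    return pos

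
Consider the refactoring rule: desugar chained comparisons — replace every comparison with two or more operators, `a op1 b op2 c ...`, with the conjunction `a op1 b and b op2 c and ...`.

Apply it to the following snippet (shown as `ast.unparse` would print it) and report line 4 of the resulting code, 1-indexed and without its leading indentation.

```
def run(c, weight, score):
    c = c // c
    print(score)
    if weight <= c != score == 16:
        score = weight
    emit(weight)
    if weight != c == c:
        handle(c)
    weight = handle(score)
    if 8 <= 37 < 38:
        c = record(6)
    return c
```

if weight <= c and c != score and (score == 16):

Transformed code:
def run(c, weight, score):
    c = c // c
    print(score)
    if weight <= c and c != score and (score == 16):
        score = weight
    emit(weight)
    if weight != c and c == c:
        handle(c)
    weight = handle(score)
    if 8 <= 37 and 37 < 38:
        c = record(6)
    return c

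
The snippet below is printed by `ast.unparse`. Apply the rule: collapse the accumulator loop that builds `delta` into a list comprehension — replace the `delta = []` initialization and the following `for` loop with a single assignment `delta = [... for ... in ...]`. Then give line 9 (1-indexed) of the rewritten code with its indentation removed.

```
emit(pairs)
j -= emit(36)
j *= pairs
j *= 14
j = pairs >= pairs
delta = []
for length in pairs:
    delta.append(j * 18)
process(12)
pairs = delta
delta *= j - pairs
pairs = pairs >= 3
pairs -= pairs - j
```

Transformed code:
emit(pairs)
j -= emit(36)
j *= pairs
j *= 14
j = pairs >= pairs
delta = [j * 18 for length in pairs]
process(12)
pairs = delta
delta *= j - pairs
pairs = pairs >= 3
pairs -= pairs - j

delta *= j - pairs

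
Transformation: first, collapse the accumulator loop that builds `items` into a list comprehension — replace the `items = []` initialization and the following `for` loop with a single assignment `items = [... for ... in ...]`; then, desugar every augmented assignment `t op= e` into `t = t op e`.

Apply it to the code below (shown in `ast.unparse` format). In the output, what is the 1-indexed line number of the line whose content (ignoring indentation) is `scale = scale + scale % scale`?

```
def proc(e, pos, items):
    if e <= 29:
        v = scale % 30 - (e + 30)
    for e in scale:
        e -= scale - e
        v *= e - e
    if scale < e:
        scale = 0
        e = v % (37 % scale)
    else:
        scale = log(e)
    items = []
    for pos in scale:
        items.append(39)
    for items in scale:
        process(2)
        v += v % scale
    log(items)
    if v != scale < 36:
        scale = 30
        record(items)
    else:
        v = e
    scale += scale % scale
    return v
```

Transformed code:
def proc(e, pos, items):
    if e <= 29:
        v = scale % 30 - (e + 30)
    for e in scale:
        e = e - (scale - e)
        v = v * (e - e)
    if scale < e:
        scale = 0
        e = v % (37 % scale)
    else:
        scale = log(e)
    items = [39 for pos in scale]
    for items in scale:
        process(2)
        v = v + v % scale
    log(items)
    if v != scale < 36:
        scale = 30
        record(items)
    else:
        v = e
    scale = scale + scale % scale
    return v

22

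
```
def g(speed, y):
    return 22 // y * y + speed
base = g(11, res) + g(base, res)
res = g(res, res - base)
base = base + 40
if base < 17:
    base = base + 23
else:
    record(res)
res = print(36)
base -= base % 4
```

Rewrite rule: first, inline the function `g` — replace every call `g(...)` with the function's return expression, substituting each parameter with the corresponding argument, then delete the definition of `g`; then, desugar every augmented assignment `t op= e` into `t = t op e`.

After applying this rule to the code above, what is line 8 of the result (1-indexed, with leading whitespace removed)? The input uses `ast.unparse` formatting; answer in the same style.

Transformed code:
base = 22 // res * res + 11 + (22 // res * res + base)
res = 22 // (res - base) * (res - base) + res
base = base + 40
if base < 17:
    base = base + 23
else:
    record(res)
res = print(36)
base = base - base % 4

res = print(36)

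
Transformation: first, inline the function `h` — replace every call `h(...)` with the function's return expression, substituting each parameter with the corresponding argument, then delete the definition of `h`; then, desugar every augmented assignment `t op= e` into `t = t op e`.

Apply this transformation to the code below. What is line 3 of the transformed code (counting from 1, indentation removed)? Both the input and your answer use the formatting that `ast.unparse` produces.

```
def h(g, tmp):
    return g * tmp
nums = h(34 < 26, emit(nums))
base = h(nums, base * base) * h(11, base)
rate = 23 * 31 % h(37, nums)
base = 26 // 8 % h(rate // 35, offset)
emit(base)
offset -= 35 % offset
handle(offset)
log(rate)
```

rate = 23 * 31 % (37 * nums)

Transformed code:
nums = (34 < 26) * emit(nums)
base = nums * (base * base) * (11 * base)
rate = 23 * 31 % (37 * nums)
base = 26 // 8 % (rate // 35 * offset)
emit(base)
offset = offset - 35 % offset
handle(offset)
log(rate)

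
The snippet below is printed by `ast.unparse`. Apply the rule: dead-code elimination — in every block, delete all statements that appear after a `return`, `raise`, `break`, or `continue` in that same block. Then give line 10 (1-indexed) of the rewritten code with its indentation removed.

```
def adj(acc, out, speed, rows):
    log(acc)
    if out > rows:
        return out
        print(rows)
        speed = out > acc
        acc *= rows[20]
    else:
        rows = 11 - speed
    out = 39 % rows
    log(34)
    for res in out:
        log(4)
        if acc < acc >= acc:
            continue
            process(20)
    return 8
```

log(4)

Transformed code:
def adj(acc, out, speed, rows):
    log(acc)
    if out > rows:
        return out
    else:
        rows = 11 - speed
    out = 39 % rows
    log(34)
    for res in out:
        log(4)
        if acc < acc >= acc:
            continue
    return 8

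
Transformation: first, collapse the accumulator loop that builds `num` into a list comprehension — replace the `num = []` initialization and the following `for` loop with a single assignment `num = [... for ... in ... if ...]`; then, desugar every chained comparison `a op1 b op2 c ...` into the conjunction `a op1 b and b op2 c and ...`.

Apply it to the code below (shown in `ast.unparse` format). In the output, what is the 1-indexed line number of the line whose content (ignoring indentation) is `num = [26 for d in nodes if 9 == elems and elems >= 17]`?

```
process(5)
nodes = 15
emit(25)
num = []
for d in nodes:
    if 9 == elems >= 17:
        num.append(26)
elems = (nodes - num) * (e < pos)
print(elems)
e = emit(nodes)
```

Transformed code:
process(5)
nodes = 15
emit(25)
num = [26 for d in nodes if 9 == elems and elems >= 17]
elems = (nodes - num) * (e < pos)
print(elems)
e = emit(nodes)

4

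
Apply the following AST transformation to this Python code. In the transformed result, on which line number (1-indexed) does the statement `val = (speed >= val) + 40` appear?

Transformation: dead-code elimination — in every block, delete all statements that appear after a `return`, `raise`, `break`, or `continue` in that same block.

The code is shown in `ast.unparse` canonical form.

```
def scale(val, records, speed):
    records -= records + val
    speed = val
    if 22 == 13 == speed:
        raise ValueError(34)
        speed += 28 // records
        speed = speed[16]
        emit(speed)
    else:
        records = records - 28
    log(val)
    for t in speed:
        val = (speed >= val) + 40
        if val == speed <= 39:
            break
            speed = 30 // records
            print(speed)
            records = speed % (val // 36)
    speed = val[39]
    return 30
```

10

Transformed code:
def scale(val, records, speed):
    records -= records + val
    speed = val
    if 22 == 13 == speed:
        raise ValueError(34)
    else:
        records = records - 28
    log(val)
    for t in speed:
        val = (speed >= val) + 40
        if val == speed <= 39:
            break
    speed = val[39]
    return 30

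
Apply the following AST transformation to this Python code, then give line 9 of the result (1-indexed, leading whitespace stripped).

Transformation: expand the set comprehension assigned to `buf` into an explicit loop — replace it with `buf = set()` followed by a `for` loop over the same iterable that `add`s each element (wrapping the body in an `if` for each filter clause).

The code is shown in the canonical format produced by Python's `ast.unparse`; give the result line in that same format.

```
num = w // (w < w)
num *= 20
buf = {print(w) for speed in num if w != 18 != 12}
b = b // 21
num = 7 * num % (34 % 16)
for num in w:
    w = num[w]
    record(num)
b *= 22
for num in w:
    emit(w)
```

for num in w:

Transformed code:
num = w // (w < w)
num *= 20
buf = set()
for speed in num:
    if w != 18 != 12:
        buf.add(print(w))
b = b // 21
num = 7 * num % (34 % 16)
for num in w:
    w = num[w]
    record(num)
b *= 22
for num in w:
    emit(w)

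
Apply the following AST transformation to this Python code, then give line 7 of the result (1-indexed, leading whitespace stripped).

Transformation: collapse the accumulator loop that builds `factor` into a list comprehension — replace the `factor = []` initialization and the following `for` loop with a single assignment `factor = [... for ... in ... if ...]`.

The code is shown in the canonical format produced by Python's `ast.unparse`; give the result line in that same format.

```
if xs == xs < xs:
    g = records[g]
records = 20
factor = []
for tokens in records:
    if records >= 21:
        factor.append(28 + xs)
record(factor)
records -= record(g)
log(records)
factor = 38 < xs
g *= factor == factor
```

log(records)

Transformed code:
if xs == xs < xs:
    g = records[g]
records = 20
factor = [28 + xs for tokens in records if records >= 21]
record(factor)
records -= record(g)
log(records)
factor = 38 < xs
g *= factor == factor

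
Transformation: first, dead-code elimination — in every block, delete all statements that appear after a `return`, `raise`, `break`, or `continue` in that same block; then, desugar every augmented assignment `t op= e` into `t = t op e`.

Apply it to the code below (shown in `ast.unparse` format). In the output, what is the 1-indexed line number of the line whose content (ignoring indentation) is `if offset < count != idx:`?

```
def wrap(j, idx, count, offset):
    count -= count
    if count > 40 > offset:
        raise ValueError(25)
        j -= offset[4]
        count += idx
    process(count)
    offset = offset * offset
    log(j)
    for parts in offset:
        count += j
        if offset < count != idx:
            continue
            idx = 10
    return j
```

Transformed code:
def wrap(j, idx, count, offset):
    count = count - count
    if count > 40 > offset:
        raise ValueError(25)
    process(count)
    offset = offset * offset
    log(j)
    for parts in offset:
        count = count + j
        if offset < count != idx:
            continue
    return j

10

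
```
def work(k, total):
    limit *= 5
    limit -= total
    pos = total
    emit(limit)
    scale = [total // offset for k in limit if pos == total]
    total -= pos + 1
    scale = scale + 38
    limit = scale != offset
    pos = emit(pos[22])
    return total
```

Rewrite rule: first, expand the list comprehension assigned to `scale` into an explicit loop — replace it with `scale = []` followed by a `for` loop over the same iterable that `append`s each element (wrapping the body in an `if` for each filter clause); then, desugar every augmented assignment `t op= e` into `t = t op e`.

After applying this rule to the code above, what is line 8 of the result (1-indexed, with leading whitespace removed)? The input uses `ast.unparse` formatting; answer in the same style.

Transformed code:
def work(k, total):
    limit = limit * 5
    limit = limit - total
    pos = total
    emit(limit)
    scale = []
    for k in limit:
        if pos == total:
            scale.append(total // offset)
    total = total - (pos + 1)
    scale = scale + 38
    limit = scale != offset
    pos = emit(pos[22])
    return total

if pos == total:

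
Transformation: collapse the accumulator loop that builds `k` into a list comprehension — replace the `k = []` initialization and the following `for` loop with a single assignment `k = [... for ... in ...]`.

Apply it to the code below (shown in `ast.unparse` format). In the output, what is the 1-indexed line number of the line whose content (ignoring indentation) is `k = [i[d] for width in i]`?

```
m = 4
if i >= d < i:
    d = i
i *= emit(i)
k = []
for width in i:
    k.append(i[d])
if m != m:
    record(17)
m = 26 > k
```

Transformed code:
m = 4
if i >= d < i:
    d = i
i *= emit(i)
k = [i[d] for width in i]
if m != m:
    record(17)
m = 26 > k

5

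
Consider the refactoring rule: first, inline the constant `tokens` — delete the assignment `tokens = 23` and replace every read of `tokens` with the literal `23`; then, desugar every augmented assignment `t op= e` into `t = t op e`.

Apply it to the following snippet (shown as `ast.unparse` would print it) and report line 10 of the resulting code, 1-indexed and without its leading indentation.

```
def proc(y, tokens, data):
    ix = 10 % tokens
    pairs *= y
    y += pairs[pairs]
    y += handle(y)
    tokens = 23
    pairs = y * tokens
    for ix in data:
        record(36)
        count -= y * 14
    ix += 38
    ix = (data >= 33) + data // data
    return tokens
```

ix = ix + 38

Transformed code:
def proc(y, tokens, data):
    ix = 10 % 23
    pairs = pairs * y
    y = y + pairs[pairs]
    y = y + handle(y)
    pairs = y * 23
    for ix in data:
        record(36)
        count = count - y * 14
    ix = ix + 38
    ix = (data >= 33) + data // data
    return 23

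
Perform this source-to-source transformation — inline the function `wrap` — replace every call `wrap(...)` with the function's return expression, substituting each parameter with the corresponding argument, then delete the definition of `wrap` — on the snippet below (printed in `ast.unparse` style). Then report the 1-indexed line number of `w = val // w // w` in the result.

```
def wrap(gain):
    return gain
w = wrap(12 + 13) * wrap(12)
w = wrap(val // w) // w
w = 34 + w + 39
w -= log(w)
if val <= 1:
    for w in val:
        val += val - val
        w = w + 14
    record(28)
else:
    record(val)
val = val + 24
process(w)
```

Transformed code:
w = (12 + 13) * 12
w = val // w // w
w = 34 + w + 39
w -= log(w)
if val <= 1:
    for w in val:
        val += val - val
        w = w + 14
    record(28)
else:
    record(val)
val = val + 24
process(w)

2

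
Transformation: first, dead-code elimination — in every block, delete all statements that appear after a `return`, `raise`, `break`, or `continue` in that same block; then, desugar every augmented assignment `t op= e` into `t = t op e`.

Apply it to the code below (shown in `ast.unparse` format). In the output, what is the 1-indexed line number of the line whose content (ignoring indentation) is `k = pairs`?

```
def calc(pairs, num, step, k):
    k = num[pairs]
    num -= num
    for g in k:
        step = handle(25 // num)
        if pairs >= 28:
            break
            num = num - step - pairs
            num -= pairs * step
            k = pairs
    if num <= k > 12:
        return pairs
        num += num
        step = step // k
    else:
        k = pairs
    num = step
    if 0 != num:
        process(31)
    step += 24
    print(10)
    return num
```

11

Transformed code:
def calc(pairs, num, step, k):
    k = num[pairs]
    num = num - num
    for g in k:
        step = handle(25 // num)
        if pairs >= 28:
            break
    if num <= k > 12:
        return pairs
    else:
        k = pairs
    num = step
    if 0 != num:
        process(31)
    step = step + 24
    print(10)
    return num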